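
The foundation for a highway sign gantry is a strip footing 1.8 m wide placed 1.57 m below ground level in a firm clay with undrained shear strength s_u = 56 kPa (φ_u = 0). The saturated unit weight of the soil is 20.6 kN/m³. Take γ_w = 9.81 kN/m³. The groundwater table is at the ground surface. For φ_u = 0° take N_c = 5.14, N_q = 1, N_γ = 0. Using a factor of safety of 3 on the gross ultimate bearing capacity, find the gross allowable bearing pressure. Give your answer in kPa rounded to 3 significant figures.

γ' = 20.6 − 9.81 = 10.79 kN/m³ (submerged throughout). q = 10.79 × 1.57 = 16.94 kPa.
c·N_c = 56 × 5.14 = 287.84 kPa
q·N_q = 16.94 × 1 = 16.94 kPa
q_ult = 287.84 + 16.94 = 304.78 kPa.
q_all = 304.78 / 3 = 101.59 kPa.

q_all ≈ 102 kPa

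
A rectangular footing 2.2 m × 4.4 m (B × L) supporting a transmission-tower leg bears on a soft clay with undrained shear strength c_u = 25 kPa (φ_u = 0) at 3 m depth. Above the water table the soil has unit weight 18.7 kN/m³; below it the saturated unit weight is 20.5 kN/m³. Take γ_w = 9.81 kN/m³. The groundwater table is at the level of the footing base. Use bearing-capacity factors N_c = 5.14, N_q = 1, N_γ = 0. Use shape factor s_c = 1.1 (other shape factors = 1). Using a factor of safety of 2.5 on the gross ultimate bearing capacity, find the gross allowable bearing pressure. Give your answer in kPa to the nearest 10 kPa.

q_all ≈ 80 kPa

q = γ·D_f = 18.7 × 3 = 56.1 kPa.
c·N_c·s_c = 25 × 5.14 × 1.1 = 141.35 kPa
q·N_q = 56.1 × 1 = 56.1 kPa
q_ult = 141.35 + 56.1 = 197.45 kPa.
q_all = 197.45 / 2.5 = 78.98 kPa.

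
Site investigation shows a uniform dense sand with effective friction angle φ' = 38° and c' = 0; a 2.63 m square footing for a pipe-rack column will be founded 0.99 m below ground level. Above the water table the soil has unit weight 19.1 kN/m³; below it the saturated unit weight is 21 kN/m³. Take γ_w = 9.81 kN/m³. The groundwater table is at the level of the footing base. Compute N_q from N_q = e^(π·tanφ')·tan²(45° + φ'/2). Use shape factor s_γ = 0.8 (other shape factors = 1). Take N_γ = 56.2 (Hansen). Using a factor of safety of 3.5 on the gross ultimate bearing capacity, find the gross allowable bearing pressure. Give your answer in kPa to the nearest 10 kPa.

N_q = e^(π·tan38°)·tan²(64°) = 48.93.
q = γ·D_f = 19.1 × 0.99 = 18.909 kPa.
For the ½γBN_γ term take γ' = 21 − 9.81 = 11.19 kN/m³ (soil below base is submerged).
q·N_q = 18.909 × 48.933 = 925.28 kPa
0.5·γ·B·N_γ·s_γ = 0.5 × 11.19 × 2.63 × 56.2 × 0.8 = 661.58 kPa
q_ult = 925.28 + 661.58 = 1586.9 kPa.
q_all = 1586.9 / 3.5 = 453.39 kPa.

q_all ≈ 450 kPa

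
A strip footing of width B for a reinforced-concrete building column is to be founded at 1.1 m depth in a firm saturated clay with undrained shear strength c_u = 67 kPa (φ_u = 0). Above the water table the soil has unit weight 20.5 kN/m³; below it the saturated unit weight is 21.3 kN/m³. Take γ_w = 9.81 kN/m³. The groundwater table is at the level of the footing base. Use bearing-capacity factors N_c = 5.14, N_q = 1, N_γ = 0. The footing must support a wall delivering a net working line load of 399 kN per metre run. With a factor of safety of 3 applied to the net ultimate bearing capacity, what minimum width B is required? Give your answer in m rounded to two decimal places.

Overburden at base level: q = 20.5 × 1.1 = 22.55 kPa.
Cohesion term c·N_c = 67 × 5.14 = 344.38 kPa; surcharge term q·N_q = 22.55 × 1 = 22.55 kPa.
q_ult = 344.38 + 22.55 = 366.93 kPa.
For φ = 0 the ½γBN_γ term vanishes, so q_ult is independent of B. q_net = 366.93 − 22.55 = 344.38 kPa; q_all(net) = 344.38/3 = 114.79 kPa.
Required width B = w / q_all(net) = 399 / 114.79 = 3.476 m.

B = 3.48 m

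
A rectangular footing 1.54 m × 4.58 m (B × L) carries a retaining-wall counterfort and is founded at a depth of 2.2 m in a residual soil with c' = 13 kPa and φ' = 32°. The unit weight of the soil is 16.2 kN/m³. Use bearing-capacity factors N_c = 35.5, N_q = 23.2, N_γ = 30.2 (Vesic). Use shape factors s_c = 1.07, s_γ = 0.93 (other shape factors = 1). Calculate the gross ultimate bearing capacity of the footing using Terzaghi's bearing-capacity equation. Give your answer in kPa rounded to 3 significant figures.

q_ult ≈ 1670 kPa

Effective surcharge at the founding depth q = γ·D_f = 16.2 × 2.2 = 35.64 kPa.
q_ult = c·N_c·s_c + q·N_q + 0.5·γ·B·N_γ·s_γ
     = 13 × 35.5 × 1.07 + 35.64 × 23.2 + 0.5 × 16.2 × 1.54 × 30.2 × 0.93
     = 493.81 + 826.85 + 350.34 = 1671 kPa.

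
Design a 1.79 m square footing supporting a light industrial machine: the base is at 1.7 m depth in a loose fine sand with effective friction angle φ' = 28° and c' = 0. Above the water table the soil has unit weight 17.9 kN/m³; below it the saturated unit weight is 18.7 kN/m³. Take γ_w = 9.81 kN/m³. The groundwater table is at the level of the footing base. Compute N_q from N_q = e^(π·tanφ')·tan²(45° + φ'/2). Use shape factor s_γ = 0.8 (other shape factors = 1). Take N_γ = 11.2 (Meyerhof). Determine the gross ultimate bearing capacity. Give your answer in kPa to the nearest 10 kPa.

tan28° = 0.5317, so N_q = e^(π×0.5317)·tan²(59°) = 5.314 × 2.77 = 14.72.
Effective surcharge at the founding depth q = γ·D_f = 17.9 × 1.7 = 30.43 kPa.
The water table coincides with the base, so in the self-weight term γ → γ' = 8.89 kN/m³.
q_ult = q·N_q + 0.5·γ·B·N_γ·s_γ
     = 30.43 × 14.72 + 0.5 × 8.89 × 1.79 × 11.2 × 0.8
     = 447.93 + 71.291 = 519.22 kPa.

q_ult ≈ 520 kPa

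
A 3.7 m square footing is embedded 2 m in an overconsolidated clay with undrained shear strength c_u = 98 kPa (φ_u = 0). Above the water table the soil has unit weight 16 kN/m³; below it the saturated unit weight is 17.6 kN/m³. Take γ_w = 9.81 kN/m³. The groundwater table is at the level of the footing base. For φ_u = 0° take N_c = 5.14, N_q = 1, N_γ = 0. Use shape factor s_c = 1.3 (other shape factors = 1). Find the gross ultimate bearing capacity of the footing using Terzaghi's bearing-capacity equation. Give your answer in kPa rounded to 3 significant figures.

q_ult ≈ 687 kPa

Overburden at base level: q = 16 × 2 = 32 kPa.
Cohesion term c·N_c·s_c = 98 × 5.14 × 1.3 = 654.84 kPa; surcharge term q·N_q = 32 × 1 = 32 kPa.
q_ult = 654.84 + 32 = 686.84 kPa.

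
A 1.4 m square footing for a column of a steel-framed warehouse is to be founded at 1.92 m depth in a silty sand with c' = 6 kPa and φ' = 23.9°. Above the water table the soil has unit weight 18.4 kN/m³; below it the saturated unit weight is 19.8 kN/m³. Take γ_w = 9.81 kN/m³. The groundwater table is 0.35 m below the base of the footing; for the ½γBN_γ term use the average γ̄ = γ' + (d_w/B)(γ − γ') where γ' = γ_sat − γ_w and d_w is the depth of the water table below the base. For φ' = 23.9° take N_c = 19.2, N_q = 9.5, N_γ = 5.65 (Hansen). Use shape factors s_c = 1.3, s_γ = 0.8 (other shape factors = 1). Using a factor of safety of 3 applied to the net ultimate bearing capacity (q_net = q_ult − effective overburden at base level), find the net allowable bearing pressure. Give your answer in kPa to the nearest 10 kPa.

Overburden at base level: q = 18.4 × 1.92 = 35.328 kPa.
The water table is 0.35 m below the base (< B = 1.4 m), so the ½γBN_γ term uses γ̄ = γ' + (d_w/B)(γ − γ') = 9.99 + (0.35/1.4)(18.4 − 9.99) = 12.092 kN/m³.
Cohesion term c·N_c·s_c = 6 × 19.2 × 1.3 = 149.76 kPa; surcharge term q·N_q = 35.328 × 9.5 = 335.62 kPa; self-weight term 0.5·γ·B·N_γ·s_γ = 0.5 × 12.092 × 1.4 × 5.65 × 0.8 = 38.261 kPa.
q_ult = 149.76 + 335.62 + 38.261 = 523.64 kPa.
Net ultimate: q_net = 523.64 − 35.328 = 488.31 kPa.
q_all(net) = 488.31 / 3 = 162.77 kPa.

q_all(net) ≈ 160 kPa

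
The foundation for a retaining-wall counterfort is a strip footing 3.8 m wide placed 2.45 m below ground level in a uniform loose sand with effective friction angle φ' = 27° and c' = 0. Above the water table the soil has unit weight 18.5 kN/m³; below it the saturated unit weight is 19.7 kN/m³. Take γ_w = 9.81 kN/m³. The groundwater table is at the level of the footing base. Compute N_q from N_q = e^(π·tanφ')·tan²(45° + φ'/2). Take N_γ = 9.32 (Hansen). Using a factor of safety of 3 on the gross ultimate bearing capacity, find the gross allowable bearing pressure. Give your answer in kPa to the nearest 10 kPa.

q_all ≈ 260 kPa

N_q = e^(π·tan27°)·tan²(58.5°) = 13.2.
q = γ·D_f = 18.5 × 2.45 = 45.325 kPa.
For the ½γBN_γ term take γ' = 19.7 − 9.81 = 9.89 kN/m³ (soil below base is submerged).
q·N_q = 45.325 × 13.199 = 598.25 kPa
0.5·γ·B·N_γ = 0.5 × 9.89 × 3.8 × 9.32 = 175.13 kPa
q_ult = 598.25 + 175.13 = 773.38 kPa.
q_all = 773.38 / 3 = 257.79 kPa.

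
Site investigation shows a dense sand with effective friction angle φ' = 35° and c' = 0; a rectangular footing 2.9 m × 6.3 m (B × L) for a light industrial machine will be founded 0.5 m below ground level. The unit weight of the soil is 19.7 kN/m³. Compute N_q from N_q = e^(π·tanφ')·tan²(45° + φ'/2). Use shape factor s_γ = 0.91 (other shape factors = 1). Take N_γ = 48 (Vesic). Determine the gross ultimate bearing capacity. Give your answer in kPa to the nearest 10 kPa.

tan35° = 0.7002, so N_q = e^(π×0.7002)·tan²(62.5°) = 9.023 × 3.69 = 33.3.
q = γ·D_f = 19.7 × 0.5 = 9.85 kPa.
q·N_q = 9.85 × 33.296 = 327.97 kPa
0.5·γ·B·N_γ·s_γ = 0.5 × 19.7 × 2.9 × 48 × 0.91 = 1247.7 kPa
q_ult = 327.97 + 1247.7 = 1575.7 kPa.

q_ult ≈ 1580 kPa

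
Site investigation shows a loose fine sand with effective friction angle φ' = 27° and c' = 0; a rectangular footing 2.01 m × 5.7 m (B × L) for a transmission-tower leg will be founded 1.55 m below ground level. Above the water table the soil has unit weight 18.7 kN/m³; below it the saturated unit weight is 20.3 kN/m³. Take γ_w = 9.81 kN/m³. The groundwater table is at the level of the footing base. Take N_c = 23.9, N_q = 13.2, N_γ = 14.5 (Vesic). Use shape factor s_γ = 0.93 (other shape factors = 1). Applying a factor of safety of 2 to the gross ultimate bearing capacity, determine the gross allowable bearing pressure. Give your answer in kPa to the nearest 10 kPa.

q_all ≈ 260 kPa

Effective surcharge at the founding depth q = γ·D_f = 18.7 × 1.55 = 28.985 kPa.
The water table coincides with the base, so in the self-weight term γ → γ' = 10.49 kN/m³.
q_ult = q·N_q + 0.5·γ·B·N_γ·s_γ
     = 28.985 × 13.2 + 0.5 × 10.49 × 2.01 × 14.5 × 0.93
     = 382.6 + 142.16 = 524.77 kPa.
q_all = q_ult / FS = 524.77 / 2 = 262.38 kPa.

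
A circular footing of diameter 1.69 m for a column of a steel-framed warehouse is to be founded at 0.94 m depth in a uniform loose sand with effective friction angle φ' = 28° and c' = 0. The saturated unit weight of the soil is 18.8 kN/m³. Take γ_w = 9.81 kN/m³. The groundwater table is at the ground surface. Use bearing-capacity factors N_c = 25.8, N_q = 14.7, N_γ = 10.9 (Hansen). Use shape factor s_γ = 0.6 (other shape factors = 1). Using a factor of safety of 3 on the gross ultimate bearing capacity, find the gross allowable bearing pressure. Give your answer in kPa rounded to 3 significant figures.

q_all ≈ 58 kPa

With the water table at the surface the whole profile is submerged: γ' = 18.8 − 9.81 = 8.99 kN/m³, so q = γ'·D_f = 8.4506 kPa; the same γ' applies in the ½γBN_γ term.
q_ult = q·N_q + 0.5·γ·B·N_γ·s_γ
     = 8.4506 × 14.7 + 0.5 × 8.99 × 1.69 × 10.9 × 0.6
     = 124.22 + 49.681 = 173.91 kPa.
q_all = 173.91 / 3 = 57.968 kPa.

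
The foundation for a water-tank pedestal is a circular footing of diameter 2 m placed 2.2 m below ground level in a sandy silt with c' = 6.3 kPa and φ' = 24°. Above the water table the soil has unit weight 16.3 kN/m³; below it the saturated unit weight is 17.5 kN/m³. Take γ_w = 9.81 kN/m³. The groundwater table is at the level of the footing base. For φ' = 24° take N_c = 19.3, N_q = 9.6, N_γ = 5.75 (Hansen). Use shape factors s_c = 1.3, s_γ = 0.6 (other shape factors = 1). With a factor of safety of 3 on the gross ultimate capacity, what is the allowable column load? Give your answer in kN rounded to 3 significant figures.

P_all ≈ 554 kN

Effective surcharge at the founding depth q = γ·D_f = 16.3 × 2.2 = 35.86 kPa.
The water table coincides with the base, so in the self-weight term γ → γ' = 7.69 kN/m³.
q_ult = c·N_c·s_c + q·N_q + 0.5·γ·B·N_γ·s_γ
     = 6.3 × 19.3 × 1.3 + 35.86 × 9.6 + 0.5 × 7.69 × 2 × 5.75 × 0.6
     = 158.07 + 344.26 + 26.53 = 528.85 kPa.
Gross allowable pressure q_all = 528.85 / 3 = 176.28 kPa.
Footing area = 3.1416 m², so allowable column load = 176.28 × 3.1416 = 553.82 kN.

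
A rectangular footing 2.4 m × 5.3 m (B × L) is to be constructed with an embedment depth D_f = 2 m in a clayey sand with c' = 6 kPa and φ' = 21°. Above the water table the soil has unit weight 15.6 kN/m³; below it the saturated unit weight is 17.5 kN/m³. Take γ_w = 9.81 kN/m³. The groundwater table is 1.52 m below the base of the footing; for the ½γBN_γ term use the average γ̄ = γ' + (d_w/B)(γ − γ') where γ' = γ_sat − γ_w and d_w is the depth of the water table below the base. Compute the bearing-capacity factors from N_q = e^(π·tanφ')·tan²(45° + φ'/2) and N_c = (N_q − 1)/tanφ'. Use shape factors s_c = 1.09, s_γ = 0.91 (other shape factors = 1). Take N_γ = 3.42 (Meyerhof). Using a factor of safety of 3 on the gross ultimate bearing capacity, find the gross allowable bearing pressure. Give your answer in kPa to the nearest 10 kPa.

q_all ≈ 120 kPa

N_q = e^(π·tan21°)·tan²(55.5°) = 7.07; N_c = (N_q − 1)/tanφ' = 15.81.
Overburden at base level: q = 15.6 × 2 = 31.2 kPa.
The water table is 1.52 m below the base (< B = 2.4 m), so the ½γBN_γ term uses γ̄ = γ' + (d_w/B)(γ − γ') = 7.69 + (1.52/2.4)(15.6 − 7.69) = 12.7 kN/m³.
Cohesion term c·N_c·s_c = 6 × 15.815 × 1.09 = 103.43 kPa; surcharge term q·N_q = 31.2 × 7.0708 = 220.61 kPa; self-weight term 0.5·γ·B·N_γ·s_γ = 0.5 × 12.7 × 2.4 × 3.42 × 0.91 = 47.429 kPa.
q_ult = 103.43 + 220.61 + 47.429 = 371.47 kPa.
q_all = 371.47 / 3 = 123.82 kPa.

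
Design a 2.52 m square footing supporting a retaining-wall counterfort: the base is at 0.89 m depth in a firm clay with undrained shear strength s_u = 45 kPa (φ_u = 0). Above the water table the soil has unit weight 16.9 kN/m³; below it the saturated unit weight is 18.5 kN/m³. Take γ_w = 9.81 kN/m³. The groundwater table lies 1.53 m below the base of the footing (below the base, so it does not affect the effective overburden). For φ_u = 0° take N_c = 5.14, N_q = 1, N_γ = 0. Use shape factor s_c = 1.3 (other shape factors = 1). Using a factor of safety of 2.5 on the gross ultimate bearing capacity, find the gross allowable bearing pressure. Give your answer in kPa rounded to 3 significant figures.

q_all ≈ 126 kPa

Effective surcharge at the founding depth q = γ·D_f = 16.9 × 0.89 = 15.041 kPa.
q_ult = c·N_c·s_c + q·N_q
     = 45 × 5.14 × 1.3 + 15.041 × 1
     = 300.69 + 15.041 = 315.73 kPa.
q_all = 315.73 / 2.5 = 126.29 kPa.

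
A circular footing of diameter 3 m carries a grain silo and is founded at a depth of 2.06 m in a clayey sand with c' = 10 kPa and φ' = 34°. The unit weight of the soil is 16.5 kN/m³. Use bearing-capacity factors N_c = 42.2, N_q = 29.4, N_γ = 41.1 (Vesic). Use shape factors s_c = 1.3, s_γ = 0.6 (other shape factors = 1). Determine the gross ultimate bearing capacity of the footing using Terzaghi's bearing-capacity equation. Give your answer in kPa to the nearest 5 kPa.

q_ult ≈ 2160 kPa

Effective surcharge at the founding depth q = γ·D_f = 16.5 × 2.06 = 33.99 kPa.
q_ult = c·N_c·s_c + q·N_q + 0.5·γ·B·N_γ·s_γ
     = 10 × 42.2 × 1.3 + 33.99 × 29.4 + 0.5 × 16.5 × 3 × 41.1 × 0.6
     = 548.6 + 999.31 + 610.34 = 2158.2 kPa.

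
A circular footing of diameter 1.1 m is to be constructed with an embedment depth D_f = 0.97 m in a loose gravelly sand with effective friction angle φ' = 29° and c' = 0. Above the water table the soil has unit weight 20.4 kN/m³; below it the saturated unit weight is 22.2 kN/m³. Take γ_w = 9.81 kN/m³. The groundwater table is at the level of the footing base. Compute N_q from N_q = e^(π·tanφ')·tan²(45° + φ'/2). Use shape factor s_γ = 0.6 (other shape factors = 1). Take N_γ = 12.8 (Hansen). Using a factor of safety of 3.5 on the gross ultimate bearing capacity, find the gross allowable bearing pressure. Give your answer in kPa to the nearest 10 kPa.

N_q = e^(π·tan29°)·tan²(59.5°) = 16.44.
Effective surcharge at the founding depth q = γ·D_f = 20.4 × 0.97 = 19.788 kPa.
The water table coincides with the base, so in the self-weight term γ → γ' = 12.39 kN/m³.
q_ult = q·N_q + 0.5·γ·B·N_γ·s_γ
     = 19.788 × 16.443 + 0.5 × 12.39 × 1.1 × 12.8 × 0.6
     = 325.38 + 52.335 = 377.72 kPa.
q_all = 377.72 / 3.5 = 107.92 kPa.

q_all ≈ 110 kPa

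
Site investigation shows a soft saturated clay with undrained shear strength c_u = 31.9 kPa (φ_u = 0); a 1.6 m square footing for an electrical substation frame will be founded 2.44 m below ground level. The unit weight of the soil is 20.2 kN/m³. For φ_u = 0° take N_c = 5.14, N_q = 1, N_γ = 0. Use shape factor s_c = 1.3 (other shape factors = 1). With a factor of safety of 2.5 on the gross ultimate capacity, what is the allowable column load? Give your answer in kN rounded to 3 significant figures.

Effective surcharge at the founding depth q = γ·D_f = 20.2 × 2.44 = 49.288 kPa.
q_ult = c·N_c·s_c + q·N_q
     = 31.9 × 5.14 × 1.3 + 49.288 × 1
     = 213.16 + 49.288 = 262.44 kPa.
Gross allowable pressure q_all = 262.44 / 2.5 = 104.98 kPa.
Footing area = 2.56 m², so allowable column load = 104.98 × 2.56 = 268.74 kN.

P_all ≈ 269 kN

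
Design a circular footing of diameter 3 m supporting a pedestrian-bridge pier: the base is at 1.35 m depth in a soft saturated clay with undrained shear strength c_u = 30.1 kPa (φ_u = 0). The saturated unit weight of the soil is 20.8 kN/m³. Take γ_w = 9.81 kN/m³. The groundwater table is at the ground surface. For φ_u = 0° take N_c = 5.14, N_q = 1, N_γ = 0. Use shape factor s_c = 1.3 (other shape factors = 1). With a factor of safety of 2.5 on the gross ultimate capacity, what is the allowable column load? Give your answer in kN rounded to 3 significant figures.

With the water table at the surface the whole profile is submerged: γ' = 20.8 − 9.81 = 10.99 kN/m³, so q = γ'·D_f = 14.837 kPa.
q_ult = c·N_c·s_c + q·N_q
     = 30.1 × 5.14 × 1.3 + 14.837 × 1
     = 201.13 + 14.837 = 215.96 kPa.
Gross allowable pressure q_all = 215.96 / 2.5 = 86.386 kPa.
Footing area = 7.0686 m², so allowable column load = 86.386 × 7.0686 = 610.63 kN.

P_all ≈ 611 kN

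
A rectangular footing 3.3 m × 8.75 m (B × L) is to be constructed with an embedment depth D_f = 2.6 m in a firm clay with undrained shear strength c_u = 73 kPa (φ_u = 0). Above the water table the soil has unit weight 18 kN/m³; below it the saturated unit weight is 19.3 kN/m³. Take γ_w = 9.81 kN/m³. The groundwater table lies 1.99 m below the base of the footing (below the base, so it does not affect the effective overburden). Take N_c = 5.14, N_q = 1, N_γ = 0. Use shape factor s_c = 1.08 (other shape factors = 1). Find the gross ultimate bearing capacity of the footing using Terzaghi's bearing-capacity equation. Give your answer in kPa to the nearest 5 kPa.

Effective surcharge at the founding depth q = γ·D_f = 18 × 2.6 = 46.8 kPa.
q_ult = c·N_c·s_c + q·N_q
     = 73 × 5.14 × 1.08 + 46.8 × 1
     = 405.24 + 46.8 = 452.04 kPa.

q_ult ≈ 450 kPa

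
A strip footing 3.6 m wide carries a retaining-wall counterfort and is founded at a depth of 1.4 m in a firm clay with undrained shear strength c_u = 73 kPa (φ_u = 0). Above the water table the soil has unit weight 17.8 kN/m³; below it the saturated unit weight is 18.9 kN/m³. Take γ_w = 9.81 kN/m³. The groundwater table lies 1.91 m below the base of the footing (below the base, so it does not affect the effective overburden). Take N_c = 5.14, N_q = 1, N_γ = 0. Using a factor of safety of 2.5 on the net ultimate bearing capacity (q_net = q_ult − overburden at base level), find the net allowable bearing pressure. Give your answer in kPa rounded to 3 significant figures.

q = γ·D_f = 17.8 × 1.4 = 24.92 kPa.
c·N_c = 73 × 5.14 = 375.22 kPa
q·N_q = 24.92 × 1 = 24.92 kPa
q_ult = 375.22 + 24.92 = 400.14 kPa.
q_net = 400.14 − 24.92 = 375.22 kPa.
q_all(net) = 375.22 / 2.5 = 150.09 kPa.

q_all(net) ≈ 150 kPa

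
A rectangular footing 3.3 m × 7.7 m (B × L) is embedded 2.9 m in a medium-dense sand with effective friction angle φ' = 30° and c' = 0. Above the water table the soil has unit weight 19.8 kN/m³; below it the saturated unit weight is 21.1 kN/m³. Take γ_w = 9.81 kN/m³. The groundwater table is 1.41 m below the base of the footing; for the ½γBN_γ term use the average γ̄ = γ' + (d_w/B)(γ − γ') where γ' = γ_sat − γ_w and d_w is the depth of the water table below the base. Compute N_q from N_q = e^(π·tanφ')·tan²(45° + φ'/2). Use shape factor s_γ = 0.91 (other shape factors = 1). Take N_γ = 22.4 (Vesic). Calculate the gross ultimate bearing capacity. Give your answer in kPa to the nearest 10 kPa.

tan30° = 0.5774, so N_q = e^(π×0.5774)·tan²(60°) = 6.134 × 3.0 = 18.4.
Effective surcharge at the founding depth q = γ·D_f = 19.8 × 2.9 = 57.42 kPa.
With d_w = 1.41 m < B, γ̄ = 11.29 + (1.41/3.3) × (19.8 − 11.29) = 14.926 kN/m³.
q_ult = q·N_q + 0.5·γ·B·N_γ·s_γ
     = 57.42 × 18.401 + 0.5 × 14.926 × 3.3 × 22.4 × 0.91
     = 1056.6 + 502.02 = 1558.6 kPa.

q_ult ≈ 1560 kPa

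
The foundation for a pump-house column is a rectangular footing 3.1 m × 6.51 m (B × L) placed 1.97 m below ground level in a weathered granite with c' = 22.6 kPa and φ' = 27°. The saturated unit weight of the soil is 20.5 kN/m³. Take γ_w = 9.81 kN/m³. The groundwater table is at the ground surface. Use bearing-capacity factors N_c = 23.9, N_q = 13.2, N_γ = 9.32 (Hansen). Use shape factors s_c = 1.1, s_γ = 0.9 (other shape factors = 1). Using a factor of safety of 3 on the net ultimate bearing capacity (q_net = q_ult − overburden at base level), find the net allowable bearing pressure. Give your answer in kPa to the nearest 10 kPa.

q_all(net) ≈ 330 kPa

γ' = 20.5 − 9.81 = 10.69 kN/m³ (submerged throughout). q = 10.69 × 1.97 = 21.059 kPa; the same γ' applies in the ½γBN_γ term.
c·N_c·s_c = 22.6 × 23.9 × 1.1 = 594.15 kPa
q·N_q = 21.059 × 13.2 = 277.98 kPa
0.5·γ·B·N_γ·s_γ = 0.5 × 10.69 × 3.1 × 9.32 × 0.9 = 138.98 kPa
q_ult = 594.15 + 277.98 + 138.98 = 1011.1 kPa.
q_net = 1011.1 − 21.059 = 990.06 kPa.
q_all(net) = 990.06 / 3 = 330.02 kPa.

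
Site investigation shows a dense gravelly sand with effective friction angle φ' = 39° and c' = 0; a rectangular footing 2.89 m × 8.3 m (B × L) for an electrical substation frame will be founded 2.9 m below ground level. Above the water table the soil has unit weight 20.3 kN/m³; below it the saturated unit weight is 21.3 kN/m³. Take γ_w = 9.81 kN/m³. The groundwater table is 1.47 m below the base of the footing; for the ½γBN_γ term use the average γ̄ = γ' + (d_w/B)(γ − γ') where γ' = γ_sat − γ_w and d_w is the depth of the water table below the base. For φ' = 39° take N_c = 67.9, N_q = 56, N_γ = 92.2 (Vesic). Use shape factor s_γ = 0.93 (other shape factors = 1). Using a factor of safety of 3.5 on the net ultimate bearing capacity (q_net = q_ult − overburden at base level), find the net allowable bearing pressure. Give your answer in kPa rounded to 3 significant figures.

q = γ·D_f = 20.3 × 2.9 = 58.87 kPa.
γ' = 11.49 kN/m³; averaging over the depth B below the base, γ̄ = γ' + (d_w/B)(γ − γ') = 15.971 kN/m³.
q·N_q = 58.87 × 56 = 3296.7 kPa
0.5·γ·B·N_γ·s_γ = 0.5 × 15.971 × 2.89 × 92.2 × 0.93 = 1978.9 kPa
q_ult = 3296.7 + 1978.9 = 5275.6 kPa.
q_net = 5275.6 − 58.87 = 5216.7 kPa.
q_all(net) = 5216.7 / 3.5 = 1490.5 kPa.

q_all(net) ≈ 1490 kPa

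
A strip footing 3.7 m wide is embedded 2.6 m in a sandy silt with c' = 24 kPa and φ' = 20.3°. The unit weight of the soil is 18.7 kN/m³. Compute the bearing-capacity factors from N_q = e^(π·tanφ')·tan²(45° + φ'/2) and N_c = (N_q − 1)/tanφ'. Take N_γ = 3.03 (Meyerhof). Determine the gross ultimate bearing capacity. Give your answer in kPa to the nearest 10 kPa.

q_ult ≈ 790 kPa

tan20.3° = 0.3699, so N_q = e^(π×0.3699)·tan²(55.15°) = 3.197 × 2.062 = 6.59.
N_c = (6.59 − 1)/tan20.3° = 15.12.
Effective surcharge at the founding depth q = γ·D_f = 18.7 × 2.6 = 48.62 kPa.
q_ult = c·N_c + q·N_q + 0.5·γ·B·N_γ
     = 24 × 15.12 + 48.62 × 6.5931 + 0.5 × 18.7 × 3.7 × 3.03
     = 362.88 + 320.56 + 104.82 = 788.26 kPa.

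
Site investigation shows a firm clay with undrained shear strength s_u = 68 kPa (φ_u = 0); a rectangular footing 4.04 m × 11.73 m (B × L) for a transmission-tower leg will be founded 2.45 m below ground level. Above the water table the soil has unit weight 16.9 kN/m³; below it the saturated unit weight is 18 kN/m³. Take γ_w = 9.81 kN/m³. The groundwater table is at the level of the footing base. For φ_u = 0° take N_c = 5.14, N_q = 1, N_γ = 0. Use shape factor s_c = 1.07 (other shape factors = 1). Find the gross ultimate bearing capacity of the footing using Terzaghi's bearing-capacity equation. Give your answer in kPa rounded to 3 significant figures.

q_ult ≈ 415 kPa

Overburden at base level: q = 16.9 × 2.45 = 41.405 kPa.
Cohesion term c·N_c·s_c = 68 × 5.14 × 1.07 = 373.99 kPa; surcharge term q·N_q = 41.405 × 1 = 41.405 kPa.
q_ult = 373.99 + 41.405 = 415.39 kPa.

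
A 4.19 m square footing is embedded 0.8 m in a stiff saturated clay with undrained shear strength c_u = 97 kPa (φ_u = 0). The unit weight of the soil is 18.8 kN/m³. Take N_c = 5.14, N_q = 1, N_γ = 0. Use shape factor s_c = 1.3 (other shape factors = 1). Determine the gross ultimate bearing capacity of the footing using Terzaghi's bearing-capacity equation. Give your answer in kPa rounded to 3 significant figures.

q_ult ≈ 663 kPa

Effective surcharge at the founding depth q = γ·D_f = 18.8 × 0.8 = 15.04 kPa.
q_ult = c·N_c·s_c + q·N_q
     = 97 × 5.14 × 1.3 + 15.04 × 1
     = 648.15 + 15.04 = 663.19 kPa.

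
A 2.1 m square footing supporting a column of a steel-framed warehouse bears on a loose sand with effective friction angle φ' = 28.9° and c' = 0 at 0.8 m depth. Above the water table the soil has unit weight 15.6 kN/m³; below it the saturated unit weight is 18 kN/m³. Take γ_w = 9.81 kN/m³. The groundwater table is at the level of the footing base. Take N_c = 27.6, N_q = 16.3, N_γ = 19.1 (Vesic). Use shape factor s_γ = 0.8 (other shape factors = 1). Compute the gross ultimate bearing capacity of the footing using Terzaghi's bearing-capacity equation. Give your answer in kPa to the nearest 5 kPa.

q_ult ≈ 335 kPa

Overburden at base level: q = 15.6 × 0.8 = 12.48 kPa.
Below the base the soil is submerged, so the ½γBN_γ term uses γ' = 18 − 9.81 = 8.19 kN/m³.
Surcharge term q·N_q = 12.48 × 16.3 = 203.42 kPa; self-weight term 0.5·γ·B·N_γ·s_γ = 0.5 × 8.19 × 2.1 × 19.1 × 0.8 = 131.4 kPa.
q_ult = 203.42 + 131.4 = 334.82 kPa.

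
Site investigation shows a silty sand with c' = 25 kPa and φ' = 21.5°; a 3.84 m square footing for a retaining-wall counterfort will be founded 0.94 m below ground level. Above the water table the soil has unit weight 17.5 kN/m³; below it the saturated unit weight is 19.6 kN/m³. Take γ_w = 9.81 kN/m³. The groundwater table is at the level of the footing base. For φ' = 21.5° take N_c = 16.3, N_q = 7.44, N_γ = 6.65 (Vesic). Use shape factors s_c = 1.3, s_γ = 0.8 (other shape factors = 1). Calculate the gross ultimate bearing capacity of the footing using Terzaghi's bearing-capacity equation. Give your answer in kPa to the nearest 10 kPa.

Effective surcharge at the founding depth q = γ·D_f = 17.5 × 0.94 = 16.45 kPa.
The water table coincides with the base, so in the self-weight term γ → γ' = 9.79 kN/m³.
q_ult = c·N_c·s_c + q·N_q + 0.5·γ·B·N_γ·s_γ
     = 25 × 16.3 × 1.3 + 16.45 × 7.44 + 0.5 × 9.79 × 3.84 × 6.65 × 0.8
     = 529.75 + 122.39 + 99.999 = 752.14 kPa.

q_ult ≈ 750 kPa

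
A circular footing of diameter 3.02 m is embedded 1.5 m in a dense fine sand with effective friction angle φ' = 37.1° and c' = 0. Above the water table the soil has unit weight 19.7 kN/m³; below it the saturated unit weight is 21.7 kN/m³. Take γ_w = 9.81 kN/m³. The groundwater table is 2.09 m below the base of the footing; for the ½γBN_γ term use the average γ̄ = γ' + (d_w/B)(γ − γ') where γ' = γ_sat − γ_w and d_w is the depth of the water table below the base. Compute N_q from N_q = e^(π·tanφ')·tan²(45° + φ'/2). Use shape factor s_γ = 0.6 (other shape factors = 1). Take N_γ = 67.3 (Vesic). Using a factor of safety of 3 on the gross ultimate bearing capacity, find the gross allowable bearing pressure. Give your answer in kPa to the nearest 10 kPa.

q_all ≈ 780 kPa

N_q = e^(π·tan37.1°)·tan²(63.55°) = 43.48.
Overburden at base level: q = 19.7 × 1.5 = 29.55 kPa.
The water table is 2.09 m below the base (< B = 3.02 m), so the ½γBN_γ term uses γ̄ = γ' + (d_w/B)(γ − γ') = 11.89 + (2.09/3.02)(19.7 − 11.89) = 17.295 kN/m³.
Surcharge term q·N_q = 29.55 × 43.481 = 1284.9 kPa; self-weight term 0.5·γ·B·N_γ·s_γ = 0.5 × 17.295 × 3.02 × 67.3 × 0.6 = 1054.5 kPa.
q_ult = 1284.9 + 1054.5 = 2339.4 kPa.
q_all = 2339.4 / 3 = 779.8 kPa.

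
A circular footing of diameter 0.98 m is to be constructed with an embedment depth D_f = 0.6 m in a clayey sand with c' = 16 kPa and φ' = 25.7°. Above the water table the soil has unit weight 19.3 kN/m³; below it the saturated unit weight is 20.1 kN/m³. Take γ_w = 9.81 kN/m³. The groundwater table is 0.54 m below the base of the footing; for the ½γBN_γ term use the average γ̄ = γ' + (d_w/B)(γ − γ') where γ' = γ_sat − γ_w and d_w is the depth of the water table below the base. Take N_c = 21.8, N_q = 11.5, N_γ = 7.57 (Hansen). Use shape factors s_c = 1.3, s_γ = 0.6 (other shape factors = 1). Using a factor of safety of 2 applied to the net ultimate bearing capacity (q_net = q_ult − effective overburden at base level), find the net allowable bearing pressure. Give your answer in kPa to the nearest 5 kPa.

q_all(net) ≈ 305 kPa

Overburden at base level: q = 19.3 × 0.6 = 11.58 kPa.
The water table is 0.54 m below the base (< B = 0.98 m), so the ½γBN_γ term uses γ̄ = γ' + (d_w/B)(γ − γ') = 10.29 + (0.54/0.98)(19.3 − 10.29) = 15.255 kN/m³.
Cohesion term c·N_c·s_c = 16 × 21.8 × 1.3 = 453.44 kPa; surcharge term q·N_q = 11.58 × 11.5 = 133.17 kPa; self-weight term 0.5·γ·B·N_γ·s_γ = 0.5 × 15.255 × 0.98 × 7.57 × 0.6 = 33.951 kPa.
q_ult = 453.44 + 133.17 + 33.951 = 620.56 kPa.
Net ultimate: q_net = 620.56 − 11.58 = 608.98 kPa.
q_all(net) = 608.98 / 2 = 304.49 kPa.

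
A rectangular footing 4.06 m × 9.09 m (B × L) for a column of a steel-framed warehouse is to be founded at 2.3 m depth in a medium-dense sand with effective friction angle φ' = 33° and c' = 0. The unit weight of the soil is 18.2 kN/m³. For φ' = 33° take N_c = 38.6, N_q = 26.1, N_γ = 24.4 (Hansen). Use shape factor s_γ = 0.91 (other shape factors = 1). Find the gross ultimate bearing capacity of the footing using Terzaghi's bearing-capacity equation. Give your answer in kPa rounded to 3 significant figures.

q_ult ≈ 1910 kPa

Effective surcharge at the founding depth q = γ·D_f = 18.2 × 2.3 = 41.86 kPa.
q_ult = q·N_q + 0.5·γ·B·N_γ·s_γ
     = 41.86 × 26.1 + 0.5 × 18.2 × 4.06 × 24.4 × 0.91
     = 1092.5 + 820.35 = 1912.9 kPa.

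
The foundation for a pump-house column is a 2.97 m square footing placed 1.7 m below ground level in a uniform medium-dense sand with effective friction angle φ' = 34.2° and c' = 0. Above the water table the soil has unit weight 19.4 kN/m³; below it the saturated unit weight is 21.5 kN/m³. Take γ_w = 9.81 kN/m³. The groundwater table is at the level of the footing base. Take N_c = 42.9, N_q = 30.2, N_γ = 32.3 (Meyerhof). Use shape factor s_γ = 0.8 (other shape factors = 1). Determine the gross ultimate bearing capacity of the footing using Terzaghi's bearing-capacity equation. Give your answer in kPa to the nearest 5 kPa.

q_ult ≈ 1445 kPa

q = γ·D_f = 19.4 × 1.7 = 32.98 kPa.
For the ½γBN_γ term take γ' = 21.5 − 9.81 = 11.69 kN/m³ (soil below base is submerged).
q·N_q = 32.98 × 30.2 = 996 kPa
0.5·γ·B·N_γ·s_γ = 0.5 × 11.69 × 2.97 × 32.3 × 0.8 = 448.57 kPa
q_ult = 996 + 448.57 = 1444.6 kPa.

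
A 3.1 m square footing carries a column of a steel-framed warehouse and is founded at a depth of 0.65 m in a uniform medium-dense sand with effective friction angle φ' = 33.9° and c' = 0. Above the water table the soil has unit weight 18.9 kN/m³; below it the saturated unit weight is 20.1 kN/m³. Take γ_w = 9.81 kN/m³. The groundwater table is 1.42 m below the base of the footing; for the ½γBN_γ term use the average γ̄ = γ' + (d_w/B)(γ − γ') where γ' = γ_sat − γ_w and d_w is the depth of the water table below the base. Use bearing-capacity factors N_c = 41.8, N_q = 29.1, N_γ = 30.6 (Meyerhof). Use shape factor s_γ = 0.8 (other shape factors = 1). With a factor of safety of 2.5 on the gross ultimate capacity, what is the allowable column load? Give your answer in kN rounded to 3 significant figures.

P_all ≈ 3450 kN

Effective surcharge at the founding depth q = γ·D_f = 18.9 × 0.65 = 12.285 kPa.
With d_w = 1.42 m < B, γ̄ = 10.29 + (1.42/3.1) × (18.9 − 10.29) = 14.234 kN/m³.
q_ult = q·N_q + 0.5·γ·B·N_γ·s_γ
     = 12.285 × 29.1 + 0.5 × 14.234 × 3.1 × 30.6 × 0.8
     = 357.49 + 540.09 = 897.59 kPa.
Gross allowable pressure q_all = 897.59 / 2.5 = 359.03 kPa.
Footing area = 9.61 m², so allowable column load = 359.03 × 9.61 = 3450.3 kN.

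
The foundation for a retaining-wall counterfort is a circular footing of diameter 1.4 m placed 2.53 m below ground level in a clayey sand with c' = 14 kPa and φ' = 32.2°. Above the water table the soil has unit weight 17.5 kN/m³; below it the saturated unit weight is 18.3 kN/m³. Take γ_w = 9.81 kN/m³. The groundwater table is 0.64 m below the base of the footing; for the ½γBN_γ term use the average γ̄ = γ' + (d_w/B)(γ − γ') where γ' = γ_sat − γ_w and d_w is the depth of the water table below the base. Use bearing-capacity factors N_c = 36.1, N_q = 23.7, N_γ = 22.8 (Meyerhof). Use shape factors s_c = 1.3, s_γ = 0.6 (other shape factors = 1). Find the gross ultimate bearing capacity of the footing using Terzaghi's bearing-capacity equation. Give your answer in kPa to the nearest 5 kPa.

q = γ·D_f = 17.5 × 2.53 = 44.275 kPa.
γ' = 8.49 kN/m³; averaging over the depth B below the base, γ̄ = γ' + (d_w/B)(γ − γ') = 12.609 kN/m³.
c·N_c·s_c = 14 × 36.1 × 1.3 = 657.02 kPa
q·N_q = 44.275 × 23.7 = 1049.3 kPa
0.5·γ·B·N_γ·s_γ = 0.5 × 12.609 × 1.4 × 22.8 × 0.6 = 120.74 kPa
q_ult = 657.02 + 1049.3 + 120.74 = 1827.1 kPa.

q_ult ≈ 1825 kPa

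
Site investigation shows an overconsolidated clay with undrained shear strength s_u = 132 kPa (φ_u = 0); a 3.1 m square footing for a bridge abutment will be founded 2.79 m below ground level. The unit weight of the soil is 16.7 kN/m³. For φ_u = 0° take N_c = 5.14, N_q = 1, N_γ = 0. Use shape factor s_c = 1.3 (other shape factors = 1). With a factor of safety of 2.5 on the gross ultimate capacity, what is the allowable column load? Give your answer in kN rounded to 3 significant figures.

P_all ≈ 3570 kN

q = γ·D_f = 16.7 × 2.79 = 46.593 kPa.
c·N_c·s_c = 132 × 5.14 × 1.3 = 882.02 kPa
q·N_q = 46.593 × 1 = 46.593 kPa
q_ult = 882.02 + 46.593 = 928.62 kPa.
Gross allowable pressure q_all = 928.62 / 2.5 = 371.45 kPa.
Footing area = 9.61 m², so allowable column load = 371.45 × 9.61 = 3569.6 kN.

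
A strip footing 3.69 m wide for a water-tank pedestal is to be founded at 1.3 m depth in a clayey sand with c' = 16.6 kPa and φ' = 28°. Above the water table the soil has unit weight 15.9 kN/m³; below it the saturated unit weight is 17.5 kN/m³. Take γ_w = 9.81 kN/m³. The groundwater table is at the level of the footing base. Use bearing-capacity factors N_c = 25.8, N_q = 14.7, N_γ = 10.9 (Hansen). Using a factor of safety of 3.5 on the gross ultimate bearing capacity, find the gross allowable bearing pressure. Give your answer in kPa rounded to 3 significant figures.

Effective surcharge at the founding depth q = γ·D_f = 15.9 × 1.3 = 20.67 kPa.
The water table coincides with the base, so in the self-weight term γ → γ' = 7.69 kN/m³.
q_ult = c·N_c + q·N_q + 0.5·γ·B·N_γ
     = 16.6 × 25.8 + 20.67 × 14.7 + 0.5 × 7.69 × 3.69 × 10.9
     = 428.28 + 303.85 + 154.65 = 886.78 kPa.
q_all = 886.78 / 3.5 = 253.37 kPa.

q_all ≈ 253 kPa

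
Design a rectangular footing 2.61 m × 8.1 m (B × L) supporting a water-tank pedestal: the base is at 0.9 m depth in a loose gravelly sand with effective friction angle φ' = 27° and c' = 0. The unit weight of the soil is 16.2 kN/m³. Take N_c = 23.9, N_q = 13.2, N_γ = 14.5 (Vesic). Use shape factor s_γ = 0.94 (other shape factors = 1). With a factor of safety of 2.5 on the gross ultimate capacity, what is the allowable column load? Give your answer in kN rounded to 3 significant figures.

q = γ·D_f = 16.2 × 0.9 = 14.58 kPa.
q·N_q = 14.58 × 13.2 = 192.46 kPa
0.5·γ·B·N_γ·s_γ = 0.5 × 16.2 × 2.61 × 14.5 × 0.94 = 288.15 kPa
q_ult = 192.46 + 288.15 = 480.61 kPa.
Gross allowable pressure q_all = 480.61 / 2.5 = 192.24 kPa.
Footing area = 21.141 m², so allowable column load = 192.24 × 21.141 = 4064.2 kN.

P_all ≈ 4060 kN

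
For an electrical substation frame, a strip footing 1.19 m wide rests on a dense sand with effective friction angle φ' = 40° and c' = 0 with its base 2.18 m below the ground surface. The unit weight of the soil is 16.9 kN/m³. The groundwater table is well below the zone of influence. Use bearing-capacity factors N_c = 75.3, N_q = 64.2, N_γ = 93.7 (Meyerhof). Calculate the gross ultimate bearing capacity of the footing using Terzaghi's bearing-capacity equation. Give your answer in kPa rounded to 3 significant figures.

Effective surcharge at the founding depth q = γ·D_f = 16.9 × 2.18 = 36.842 kPa.
q_ult = q·N_q + 0.5·γ·B·N_γ
     = 36.842 × 64.2 + 0.5 × 16.9 × 1.19 × 93.7
     = 2365.3 + 942.2 = 3307.5 kPa.

q_ult ≈ 3310 kPa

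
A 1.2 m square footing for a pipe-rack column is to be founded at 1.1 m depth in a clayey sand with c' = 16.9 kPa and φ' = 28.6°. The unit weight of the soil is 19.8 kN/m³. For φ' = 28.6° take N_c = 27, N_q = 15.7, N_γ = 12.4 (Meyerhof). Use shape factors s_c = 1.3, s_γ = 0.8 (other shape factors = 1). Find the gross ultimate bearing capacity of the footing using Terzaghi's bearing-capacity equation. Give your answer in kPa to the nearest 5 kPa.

q_ult ≈ 1055 kPa

Effective surcharge at the founding depth q = γ·D_f = 19.8 × 1.1 = 21.78 kPa.
q_ult = c·N_c·s_c + q·N_q + 0.5·γ·B·N_γ·s_γ
     = 16.9 × 27 × 1.3 + 21.78 × 15.7 + 0.5 × 19.8 × 1.2 × 12.4 × 0.8
     = 593.19 + 341.95 + 117.85 = 1053 kPa.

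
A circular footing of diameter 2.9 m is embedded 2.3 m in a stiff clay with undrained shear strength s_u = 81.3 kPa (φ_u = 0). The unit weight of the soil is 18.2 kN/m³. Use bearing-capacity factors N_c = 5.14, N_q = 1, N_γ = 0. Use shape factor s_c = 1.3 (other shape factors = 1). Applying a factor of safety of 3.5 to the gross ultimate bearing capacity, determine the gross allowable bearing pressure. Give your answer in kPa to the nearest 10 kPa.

Effective surcharge at the founding depth q = γ·D_f = 18.2 × 2.3 = 41.86 kPa.
q_ult = c·N_c·s_c + q·N_q
     = 81.3 × 5.14 × 1.3 + 41.86 × 1
     = 543.25 + 41.86 = 585.11 kPa.
q_all = q_ult / FS = 585.11 / 3.5 = 167.17 kPa.

q_all ≈ 170 kPa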